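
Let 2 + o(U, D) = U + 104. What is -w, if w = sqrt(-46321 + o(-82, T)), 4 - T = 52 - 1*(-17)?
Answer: -I*sqrt(46301) ≈ -215.18*I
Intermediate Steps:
T = -65 (T = 4 - (52 - 1*(-17)) = 4 - (52 + 17) = 4 - 1*69 = 4 - 69 = -65)
o(U, D) = 102 + U (o(U, D) = -2 + (U + 104) = -2 + (104 + U) = 102 + U)
w = I*sqrt(46301) (w = sqrt(-46321 + (102 - 82)) = sqrt(-46321 + 20) = sqrt(-46301) = I*sqrt(46301) ≈ 215.18*I)
-w = -I*sqrt(46301)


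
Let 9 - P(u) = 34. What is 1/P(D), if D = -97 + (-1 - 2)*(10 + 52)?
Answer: -1/25 ≈ -0.040000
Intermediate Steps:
D = -283 (D = -97 - 3*62 = -97 - 186 = -283)
P(u) = -25 (P(u) = 9 - 1*34 = 9 - 34 = -25)
1/P(D) = 1/(-25) = -1/25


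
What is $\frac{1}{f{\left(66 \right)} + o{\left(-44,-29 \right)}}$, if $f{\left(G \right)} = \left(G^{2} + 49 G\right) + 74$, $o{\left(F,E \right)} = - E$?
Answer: $\frac{1}{7693} \approx 0.00012999$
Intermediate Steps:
$f{\left(G \right)} = 74 + G^{2} + 49 G$
$\frac{1}{f{\left(66 \right)} + o{\left(-44,-29 \right)}} = \frac{1}{\left(74 + 66^{2} + 49 \cdot 66\right) - -29} = \frac{1}{\left(74 + 4356 + 3234\right) + 29} = \frac{1}{7664 + 29} = \frac{1}{7693}$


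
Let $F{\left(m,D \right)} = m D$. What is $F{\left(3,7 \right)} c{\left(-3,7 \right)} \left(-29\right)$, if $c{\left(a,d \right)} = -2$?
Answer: $1218$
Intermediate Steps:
$F{\left(m,D \right)} = D m$
$F{\left(3,7 \right)} c{\left(-3,7 \right)} \left(-29\right) = 7 \cdot 3 \left(-2\right) \left(-29\right) = 21 \left(-2\right) \left(-29\right) = \left(-42\right) \left(-29\right) = 1218$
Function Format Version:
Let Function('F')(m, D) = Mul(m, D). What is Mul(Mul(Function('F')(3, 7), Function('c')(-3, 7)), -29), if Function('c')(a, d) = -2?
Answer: 1218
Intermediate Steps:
Function('F')(m, D) = Mul(D, m)
Mul(Mul(Function('F')(3, 7), Function('c')(-3, 7)), -29) = Mul(Mul(Mul(7, 3), -2), -29) = Mul(Mul(21, -2), -29) = Mul(-42, -29) = 1218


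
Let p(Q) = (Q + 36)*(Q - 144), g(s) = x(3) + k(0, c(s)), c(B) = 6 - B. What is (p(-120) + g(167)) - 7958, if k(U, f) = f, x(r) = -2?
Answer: 14055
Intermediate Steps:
g(s) = 4 - s (g(s) = -2 + (6 - s) = 4 - s)
p(Q) = (-144 + Q)*(36 + Q) (p(Q) = (36 + Q)*(-144 + Q) = (-144 + Q)*(36 + Q))
(p(-120) + g(167)) - 7958 = ((-5184 + (-120)² - 108*(-120)) + (4 - 1*167)) - 7958 = ((-5184 + 14400 + 12960) + (4 - 167)) - 7958 = (22176 - 163) - 7958 = 22013 - 7958 = 14055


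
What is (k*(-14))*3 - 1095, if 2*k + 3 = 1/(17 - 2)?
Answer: -5167/5 ≈ -1033.4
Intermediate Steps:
k = -22/15 (k = -3/2 + 1/(2*(17 - 2)) = -3/2 + (½)/15 = -3/2 + (½)*(1/15) = -3/2 + 1/30 = -22/15 ≈ -1.4667)
(k*(-14))*3 - 1095 = -22/15*(-14)*3 - 1095 = (308/15)*3 - 1095 = 308/5 - 1095 = -5167/5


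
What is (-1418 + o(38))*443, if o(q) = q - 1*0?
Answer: -611340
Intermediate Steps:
o(q) = q (o(q) = q + 0 = q)
(-1418 + o(38))*443 = (-1418 + 38)*443 = -1380*443 = -611340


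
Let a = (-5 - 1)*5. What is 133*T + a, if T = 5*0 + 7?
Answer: 901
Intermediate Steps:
T = 7 (T = 0 + 7 = 7)
a = -30 (a = -6*5 = -30)
133*T + a = 133*7 - 30 = 931 - 30 = 901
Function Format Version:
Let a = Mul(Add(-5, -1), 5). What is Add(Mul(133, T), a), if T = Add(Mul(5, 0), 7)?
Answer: 901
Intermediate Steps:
T = 7 (T = Add(0, 7) = 7)
a = -30 (a = Mul(-6, 5) = -30)
Add(Mul(133, T), a) = Add(Mul(133, 7), -30) = Add(931, -30) = 901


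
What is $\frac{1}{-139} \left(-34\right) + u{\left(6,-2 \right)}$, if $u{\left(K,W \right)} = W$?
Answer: $- \frac{244}{139} \approx -1.7554$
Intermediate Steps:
$\frac{1}{-139} \left(-34\right) + u{\left(6,-2 \right)} = \frac{1}{-139} \left(-34\right) - 2 = \left(- \frac{1}{139}\right) \left(-34\right) - 2 = \frac{34}{139} - 2 = - \frac{244}{139}$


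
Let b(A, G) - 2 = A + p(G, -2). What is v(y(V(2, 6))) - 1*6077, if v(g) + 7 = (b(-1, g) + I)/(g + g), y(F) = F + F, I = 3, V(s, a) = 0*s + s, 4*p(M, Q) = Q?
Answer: -97337/16 ≈ -6083.6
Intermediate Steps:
p(M, Q) = Q/4
V(s, a) = s (V(s, a) = 0 + s = s)
b(A, G) = 3/2 + A (b(A, G) = 2 + (A + (¼)*(-2)) = 2 + (A - ½) = 2 + (-½ + A) = 3/2 + A)
y(F) = 2*F
v(g) = -7 + 7/(4*g) (v(g) = -7 + ((3/2 - 1) + 3)/(g + g) = -7 + (½ + 3)/((2*g)) = -7 + 7*(1/(2*g))/2 = -7 + 7/(4*g))
v(y(V(2, 6))) - 1*6077 = (-7 + 7/(4*((2*2)))) - 1*6077 = (-7 + (7/4)/4) - 6077 = (-7 + (7/4)*(¼)) - 6077 = (-7 + 7/16) - 6077 = -105/16 - 6077 = -97337/16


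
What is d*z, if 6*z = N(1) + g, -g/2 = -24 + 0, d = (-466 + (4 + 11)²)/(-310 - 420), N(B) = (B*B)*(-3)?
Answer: 723/292 ≈ 2.4760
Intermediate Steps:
N(B) = -3*B² (N(B) = B²*(-3) = -3*B²)
d = 241/730 (d = (-466 + 15²)/(-730) = (-466 + 225)*(-1/730) = -241*(-1/730) = 241/730 ≈ 0.33014)
g = 48 (g = -2*(-24 + 0) = -2*(-24) = 48)
z = 15/2 (z = (-3*1² + 48)/6 = (-3*1 + 48)/6 = (-3 + 48)/6 = (⅙)*45 = 15/2 ≈ 7.5000)
d*z = (241/730)*(15/2) = 723/292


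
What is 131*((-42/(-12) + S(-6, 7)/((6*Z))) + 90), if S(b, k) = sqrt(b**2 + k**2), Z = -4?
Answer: 24497/2 - 131*sqrt(85)/24 ≈ 12198.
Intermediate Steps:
131*((-42/(-12) + S(-6, 7)/((6*Z))) + 90) = 131*((-42/(-12) + sqrt((-6)**2 + 7**2)/((6*(-4)))) + 90) = 131*((-42*(-1/12) + sqrt(36 + 49)/(-24)) + 90) = 131*((7/2 + sqrt(85)*(-1/24)) + 90) = 131*((7/2 - sqrt(85)/24) + 90) = 131*(187/2 - sqrt(85)/24) = 24497/2 - 131*sqrt(85)/24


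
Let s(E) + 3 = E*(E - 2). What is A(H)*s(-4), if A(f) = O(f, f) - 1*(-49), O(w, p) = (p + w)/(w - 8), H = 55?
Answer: 50673/47 ≈ 1078.1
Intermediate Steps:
O(w, p) = (p + w)/(-8 + w)
A(f) = 49 + 2*f/(-8 + f) (A(f) = (f + f)/(-8 + f) - 1*(-49) = (2*f)/(-8 + f) + 49 = 2*f/(-8 + f) + 49 = 49 + 2*f/(-8 + f))
s(E) = -3 + E*(-2 + E) (s(E) = -3 + E*(E - 2) = -3 + E*(-2 + E))
A(H)*s(-4) = ((-392 + 51*55)/(-8 + 55))*(-3 + (-4)² - 2*(-4)) = ((-392 + 2805)/47)*(-3 + 16 + 8) = ((1/47)*2413)*21 = (2413/47)*21 = 50673/47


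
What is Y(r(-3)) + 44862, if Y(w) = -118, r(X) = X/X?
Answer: 44744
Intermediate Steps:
r(X) = 1
Y(r(-3)) + 44862 = -118 + 44862 = 44744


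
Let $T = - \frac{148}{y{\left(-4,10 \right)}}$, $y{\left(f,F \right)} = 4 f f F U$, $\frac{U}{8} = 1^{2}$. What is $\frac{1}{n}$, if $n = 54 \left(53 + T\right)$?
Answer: $\frac{640}{1830681} \approx 0.0003496$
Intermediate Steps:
$U = 8$ ($U = 8 \cdot 1^{2} = 8 \cdot 1 = 8$)
$y{\left(f,F \right)} = 32 F f^{2}$ ($y{\left(f,F \right)} = 4 f f F 8 = 4 f^{2} F 8 = 4 F f^{2} \cdot 8 = 32 F f^{2}$)
$T = - \frac{37}{1280}$ ($T = - \frac{148}{32 \cdot 10 \left(-4\right)^{2}} = - \frac{148}{32 \cdot 10 \cdot 16} = - \frac{148}{5120} = \left(-148\right) \frac{1}{5120} = - \frac{37}{1280} \approx -0.028906$)
$n = \frac{1830681}{640}$ ($n = 54 \left(53 - \frac{37}{1280}\right) = 54 \cdot \frac{67803}{1280} = \frac{1830681}{640} \approx 2860.4$)
$\frac{1}{n} = \frac{1}{\frac{1830681}{640}} = \frac{640}{1830681}$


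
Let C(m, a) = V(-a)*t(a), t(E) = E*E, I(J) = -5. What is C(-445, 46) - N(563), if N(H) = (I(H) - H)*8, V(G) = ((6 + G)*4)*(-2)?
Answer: 681664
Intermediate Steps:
V(G) = -48 - 8*G (V(G) = (24 + 4*G)*(-2) = -48 - 8*G)
t(E) = E²
C(m, a) = a²*(-48 + 8*a) (C(m, a) = (-48 - (-8)*a)*a² = (-48 + 8*a)*a² = a²*(-48 + 8*a))
N(H) = -40 - 8*H (N(H) = (-5 - H)*8 = -40 - 8*H)
C(-445, 46) - N(563) = 8*46²*(-6 + 46) - (-40 - 8*563) = 8*2116*40 - (-40 - 4504) = 677120 - 1*(-4544) = 677120 + 4544 = 681664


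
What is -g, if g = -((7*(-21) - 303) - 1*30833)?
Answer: -31283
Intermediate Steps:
g = 31283 (g = -((-147 - 303) - 30833) = -(-450 - 30833) = -1*(-31283) = 31283)
-g = -1*31283 = -31283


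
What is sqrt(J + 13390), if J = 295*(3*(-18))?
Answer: 2*I*sqrt(635) ≈ 50.398*I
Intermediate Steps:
J = -15930 (J = 295*(-54) = -15930)
sqrt(J + 13390) = sqrt(-15930 + 13390) = sqrt(-2540) = 2*I*sqrt(635)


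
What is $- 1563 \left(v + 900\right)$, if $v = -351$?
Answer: $-858087$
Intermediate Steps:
$- 1563 \left(v + 900\right) = - 1563 \left(-351 + 900\right) = \left(-1563\right) 549 = -858087$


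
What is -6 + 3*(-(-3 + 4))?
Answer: -9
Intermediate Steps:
-6 + 3*(-(-3 + 4)) = -6 + 3*(-1*1) = -6 + 3*(-1) = -6 - 3 = -9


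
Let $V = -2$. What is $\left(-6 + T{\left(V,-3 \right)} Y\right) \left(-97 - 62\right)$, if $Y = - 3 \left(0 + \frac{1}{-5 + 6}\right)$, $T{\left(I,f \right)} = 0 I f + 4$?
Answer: $2862$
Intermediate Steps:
$T{\left(I,f \right)} = 4$ ($T{\left(I,f \right)} = 0 f + 4 = 0 + 4 = 4$)
$Y = -3$ ($Y = - 3 \left(0 + 1^{-1}\right) = - 3 \left(0 + 1\right) = \left(-3\right) 1 = -3$)
$\left(-6 + T{\left(V,-3 \right)} Y\right) \left(-97 - 62\right) = \left(-6 + 4 \left(-3\right)\right) \left(-97 - 62\right) = \left(-6 - 12\right) \left(-159\right) = \left(-18\right) \left(-159\right) = 2862$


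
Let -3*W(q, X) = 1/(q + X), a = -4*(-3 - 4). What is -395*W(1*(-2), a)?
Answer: 395/78 ≈ 5.0641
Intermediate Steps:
a = 28 (a = -4*(-7) = 28)
W(q, X) = -1/(3*(X + q)) (W(q, X) = -1/(3*(q + X)) = -1/(3*(X + q)))
-395*W(1*(-2), a) = -(-395)/(3*28 + 3*(1*(-2))) = -(-395)/(84 + 3*(-2)) = -(-395)/(84 - 6) = -(-395)/78 = -395*(-1/78) = 395/78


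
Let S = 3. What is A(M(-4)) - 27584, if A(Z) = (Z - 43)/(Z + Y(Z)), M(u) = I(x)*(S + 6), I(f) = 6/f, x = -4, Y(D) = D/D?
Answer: -689487/25 ≈ -27579.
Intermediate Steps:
Y(D) = 1
M(u) = -27/2 (M(u) = (6/(-4))*(3 + 6) = (6*(-1/4))*9 = -3/2*9 = -27/2)
A(Z) = (-43 + Z)/(1 + Z) (A(Z) = (Z - 43)/(Z + 1) = (-43 + Z)/(1 + Z))
A(M(-4)) - 27584 = (-43 - 27/2)/(1 - 27/2) - 27584 = -113/2/(-25/2) - 27584 = -2/25*(-113/2) - 27584 = 113/25 - 27584 = -689487/25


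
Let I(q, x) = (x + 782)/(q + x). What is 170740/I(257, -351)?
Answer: -16049560/431 ≈ -37238.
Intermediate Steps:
I(q, x) = (782 + x)/(q + x)
170740/I(257, -351) = 170740/(((782 - 351)/(257 - 351))) = 170740/((431/(-94))) = 170740/((-1/94*431)) = 170740/(-431/94) = 170740*(-94/431) = -16049560/431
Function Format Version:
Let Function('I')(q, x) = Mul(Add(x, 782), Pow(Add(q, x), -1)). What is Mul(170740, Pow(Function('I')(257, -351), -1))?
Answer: Rational(-16049560, 431) ≈ -37238.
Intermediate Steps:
Function('I')(q, x) = Mul(Pow(Add(q, x), -1), Add(782, x)) (Function('I')(q, x) = Mul(Add(782, x), Pow(Add(q, x), -1)) = Mul(Pow(Add(q, x), -1), Add(782, x)))
Mul(170740, Pow(Function('I')(257, -351), -1)) = Mul(170740, Pow(Mul(Pow(Add(257, -351), -1), Add(782, -351)), -1)) = Mul(170740, Pow(Mul(Pow(-94, -1), 431), -1)) = Mul(170740, Pow(Mul(Rational(-1, 94), 431), -1)) = Mul(170740, Pow(Rational(-431, 94), -1)) = Mul(170740, Rational(-94, 431)) = Rational(-16049560, 431)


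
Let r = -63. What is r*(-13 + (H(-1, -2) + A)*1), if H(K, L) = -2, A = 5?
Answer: 630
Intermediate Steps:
r*(-13 + (H(-1, -2) + A)*1) = -63*(-13 + (-2 + 5)*1) = -63*(-13 + 3*1) = -63*(-13 + 3) = -63*(-10) = 630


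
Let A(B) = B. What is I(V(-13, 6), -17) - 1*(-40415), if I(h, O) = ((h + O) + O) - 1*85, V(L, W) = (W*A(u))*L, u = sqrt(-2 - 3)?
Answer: 40296 - 78*I*sqrt(5) ≈ 40296.0 - 174.41*I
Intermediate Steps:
u = I*sqrt(5) (u = sqrt(-5) = I*sqrt(5) ≈ 2.2361*I)
V(L, W) = I*L*W*sqrt(5) (V(L, W) = (W*(I*sqrt(5)))*L = (I*W*sqrt(5))*L = I*L*W*sqrt(5))
I(h, O) = -85 + h + 2*O (I(h, O) = ((O + h) + O) - 85 = (h + 2*O) - 85 = -85 + h + 2*O)
I(V(-13, 6), -17) - 1*(-40415) = (-85 + I*(-13)*6*sqrt(5) + 2*(-17)) - 1*(-40415) = (-85 - 78*I*sqrt(5) - 34) + 40415 = (-119 - 78*I*sqrt(5)) + 40415 = 40296 - 78*I*sqrt(5)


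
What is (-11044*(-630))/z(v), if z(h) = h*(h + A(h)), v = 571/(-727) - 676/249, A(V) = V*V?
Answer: -5159150942233541427405/22714598901652736 ≈ -2.2713e+5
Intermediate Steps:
A(V) = V²
v = -633631/181023 (v = 571*(-1/727) - 676*1/249 = -571/727 - 676/249 = -633631/181023 ≈ -3.5003)
z(h) = h*(h + h²)
(-11044*(-630))/z(v) = (-11044*(-630))/(((-633631/181023)²*(1 - 633631/181023))) = 6957720/(((401488244161/32769326529)*(-452608/181023))) = 6957720/(-181716791213221888/5932001796259167) = 6957720*(-5932001796259167/181716791213221888) = -5159150942233541427405/22714598901652736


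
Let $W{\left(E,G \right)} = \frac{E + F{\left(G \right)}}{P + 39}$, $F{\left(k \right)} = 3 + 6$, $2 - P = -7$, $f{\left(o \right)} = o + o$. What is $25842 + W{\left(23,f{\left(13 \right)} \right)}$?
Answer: $\frac{77528}{3} \approx 25843.0$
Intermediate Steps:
$f{\left(o \right)} = 2 o$
$P = 9$ ($P = 2 - -7 = 2 + 7 = 9$)
$F{\left(k \right)} = 9$
$W{\left(E,G \right)} = \frac{3}{16} + \frac{E}{48}$ ($W{\left(E,G \right)} = \frac{E + 9}{9 + 39} = \frac{9 + E}{48} = \left(9 + E\right) \frac{1}{48} = \frac{3}{16} + \frac{E}{48}$)
$25842 + W{\left(23,f{\left(13 \right)} \right)} = 25842 + \left(\frac{3}{16} + \frac{1}{48} \cdot 23\right) = 25842 + \left(\frac{3}{16} + \frac{23}{48}\right) = 25842 + \frac{2}{3} = \frac{77528}{3}$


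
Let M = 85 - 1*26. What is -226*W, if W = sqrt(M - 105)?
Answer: -226*I*sqrt(46) ≈ -1532.8*I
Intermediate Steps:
M = 59 (M = 85 - 26 = 59)
W = I*sqrt(46) (W = sqrt(59 - 105) = sqrt(-46) = I*sqrt(46) ≈ 6.7823*I)
-226*W = -226*I*sqrt(46)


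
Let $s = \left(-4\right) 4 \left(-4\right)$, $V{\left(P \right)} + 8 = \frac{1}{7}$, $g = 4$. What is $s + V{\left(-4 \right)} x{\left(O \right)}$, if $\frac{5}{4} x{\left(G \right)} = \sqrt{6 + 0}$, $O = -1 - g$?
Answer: $64 - \frac{44 \sqrt{6}}{7} \approx 48.603$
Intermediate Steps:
$V{\left(P \right)} = - \frac{55}{7}$ ($V{\left(P \right)} = -8 + \frac{1}{7} = - \frac{55}{7}$)
$O = -5$ ($O = -1 - 4 = -5$)
$x{\left(G \right)} = \frac{4 \sqrt{6}}{5}$ ($x{\left(G \right)} = \frac{4 \sqrt{6 + 0}}{5} = \frac{4 \sqrt{6}}{5}$)
$s = 64$ ($s = \left(-16\right) \left(-4\right) = 64$)
$s + V{\left(-4 \right)} x{\left(O \right)} = 64 - \frac{55 \frac{4 \sqrt{6}}{5}}{7} = 64 - \frac{44 \sqrt{6}}{7}$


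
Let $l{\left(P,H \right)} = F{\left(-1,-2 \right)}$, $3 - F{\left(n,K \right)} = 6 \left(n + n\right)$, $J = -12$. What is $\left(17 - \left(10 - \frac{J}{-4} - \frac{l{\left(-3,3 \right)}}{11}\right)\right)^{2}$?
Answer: $\frac{15625}{121} \approx 129.13$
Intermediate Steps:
$F{\left(n,K \right)} = 3 - 12 n$ ($F{\left(n,K \right)} = 3 - 6 \left(n + n\right) = 3 - 6 \cdot 2 n = 3 - 12 n$)
$l{\left(P,H \right)} = 15$ ($l{\left(P,H \right)} = 3 - -12 = 3 + 12 = 15$)
$\left(17 - \left(10 - \frac{J}{-4} - \frac{l{\left(-3,3 \right)}}{11}\right)\right)^{2} = \left(17 + \left(-10 + \left(\frac{15}{11} - \frac{12}{-4}\right)\right)\right)^{2} = \left(17 + \left(-10 + \left(15 \cdot \frac{1}{11} - -3\right)\right)\right)^{2} = \left(17 + \left(-10 + \left(\frac{15}{11} + 3\right)\right)\right)^{2} = \left(17 + \left(-10 + \frac{48}{11}\right)\right)^{2} = \left(17 - \frac{62}{11}\right)^{2} = \left(\frac{125}{11}\right)^{2} = \frac{15625}{121}$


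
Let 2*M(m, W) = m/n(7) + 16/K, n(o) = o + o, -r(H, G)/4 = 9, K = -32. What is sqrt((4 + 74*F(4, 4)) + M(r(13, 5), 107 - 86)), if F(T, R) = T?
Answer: sqrt(58499)/14 ≈ 17.276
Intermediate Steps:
r(H, G) = -36 (r(H, G) = -4*9 = -36)
n(o) = 2*o
M(m, W) = -1/4 + m/28 (M(m, W) = (m/((2*7)) + 16/(-32))/2 = (m/14 + 16*(-1/32))/2 = (m*(1/14) - 1/2)/2 = (m/14 - 1/2)/2 = (-1/2 + m/14)/2 = -1/4 + m/28)
sqrt((4 + 74*F(4, 4)) + M(r(13, 5), 107 - 86)) = sqrt((4 + 74*4) + (-1/4 + (1/28)*(-36))) = sqrt((4 + 296) + (-1/4 - 9/7)) = sqrt(300 - 43/28) = sqrt(8357/28) = sqrt(58499)/14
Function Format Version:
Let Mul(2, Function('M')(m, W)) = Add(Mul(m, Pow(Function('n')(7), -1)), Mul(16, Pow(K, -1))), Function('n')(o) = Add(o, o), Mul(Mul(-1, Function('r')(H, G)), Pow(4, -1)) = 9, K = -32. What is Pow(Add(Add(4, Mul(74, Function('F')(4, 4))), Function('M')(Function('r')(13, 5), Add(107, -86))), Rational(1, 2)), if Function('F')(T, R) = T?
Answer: Mul(Rational(1, 14), Pow(58499, Rational(1, 2))) ≈ 17.276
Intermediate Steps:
Function('r')(H, G) = -36 (Function('r')(H, G) = Mul(-4, 9) = -36)
Function('n')(o) = Mul(2, o)
Function('M')(m, W) = Add(Rational(-1, 4), Mul(Rational(1, 28), m)) (Function('M')(m, W) = Mul(Rational(1, 2), Add(Mul(m, Pow(Mul(2, 7), -1)), Mul(16, Pow(-32, -1)))) = Mul(Rational(1, 2), Add(Mul(m, Pow(14, -1)), Mul(16, Rational(-1, 32)))) = Mul(Rational(1, 2), Add(Mul(m, Rational(1, 14)), Rational(-1, 2))) = Mul(Rational(1, 2), Add(Mul(Rational(1, 14), m), Rational(-1, 2))) = Mul(Rational(1, 2), Add(Rational(-1, 2), Mul(Rational(1, 14), m))) = Add(Rational(-1, 4), Mul(Rational(1, 28), m)))
Pow(Add(Add(4, Mul(74, Function('F')(4, 4))), Function('M')(Function('r')(13, 5), Add(107, -86))), Rational(1, 2)) = Pow(Add(Add(4, Mul(74, 4)), Add(Rational(-1, 4), Mul(Rational(1, 28), -36))), Rational(1, 2)) = Pow(Add(Add(4, 296), Add(Rational(-1, 4), Rational(-9, 7))), Rational(1, 2)) = Pow(Add(300, Rational(-43, 28)), Rational(1, 2)) = Pow(Rational(8357, 28), Rational(1, 2)) = Mul(Rational(1, 14), Pow(58499, Rational(1, 2)))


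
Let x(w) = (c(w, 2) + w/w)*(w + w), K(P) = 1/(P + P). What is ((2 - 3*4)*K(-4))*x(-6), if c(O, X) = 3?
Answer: -60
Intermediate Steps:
K(P) = 1/(2*P)
x(w) = 8*w (x(w) = (3 + w/w)*(w + w) = (3 + 1)*(2*w) = 4*(2*w) = 8*w)
((2 - 3*4)*K(-4))*x(-6) = ((2 - 3*4)*((½)/(-4)))*(8*(-6)) = ((2 - 12)*((½)*(-¼)))*(-48) = -10*(-⅛)*(-48) = (5/4)*(-48) = -60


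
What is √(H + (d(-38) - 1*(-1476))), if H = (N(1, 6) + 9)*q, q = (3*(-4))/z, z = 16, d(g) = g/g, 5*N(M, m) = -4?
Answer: √147085/10 ≈ 38.352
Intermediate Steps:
N(M, m) = -⅘ (N(M, m) = (⅕)*(-4) = -⅘)
d(g) = 1
q = -¾ (q = (3*(-4))/16 = -12*1/16 = -¾ ≈ -0.75000)
H = -123/20 (H = (-⅘ + 9)*(-¾) = (41/5)*(-¾) = -123/20 ≈ -6.1500)
√(H + (d(-38) - 1*(-1476))) = √(-123/20 + (1 - 1*(-1476))) = √(-123/20 + (1 + 1476)) = √(-123/20 + 1477) = √(29417/20) = √147085/10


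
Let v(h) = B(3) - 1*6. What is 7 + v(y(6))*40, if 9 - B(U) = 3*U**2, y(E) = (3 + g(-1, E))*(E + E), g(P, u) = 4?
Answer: -953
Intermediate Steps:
y(E) = 14*E (y(E) = (3 + 4)*(E + E) = 7*(2*E) = 14*E)
B(U) = 9 - 3*U**2
v(h) = -24 (v(h) = (9 - 3*3**2) - 1*6 = (9 - 3*9) - 6 = (9 - 27) - 6 = -18 - 6 = -24)
7 + v(y(6))*40 = 7 - 24*40 = 7 - 960 = -953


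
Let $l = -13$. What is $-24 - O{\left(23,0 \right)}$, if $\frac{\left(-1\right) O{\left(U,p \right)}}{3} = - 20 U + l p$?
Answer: $-1404$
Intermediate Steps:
$O{\left(U,p \right)} = 39 p + 60 U$ ($O{\left(U,p \right)} = - 3 \left(- 20 U - 13 p\right) = 39 p + 60 U$)
$-24 - O{\left(23,0 \right)} = -24 - \left(39 \cdot 0 + 60 \cdot 23\right) = -24 - \left(0 + 1380\right) = -24 - 1380 = -1404$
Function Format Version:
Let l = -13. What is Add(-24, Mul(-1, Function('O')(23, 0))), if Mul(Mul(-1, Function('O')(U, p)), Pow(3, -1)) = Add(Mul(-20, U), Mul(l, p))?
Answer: -1404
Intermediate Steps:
Function('O')(U, p) = Add(Mul(39, p), Mul(60, U)) (Function('O')(U, p) = Mul(-3, Add(Mul(-20, U), Mul(-13, p))) = Add(Mul(39, p), Mul(60, U)))
Add(-24, Mul(-1, Function('O')(23, 0))) = Add(-24, Mul(-1, Add(Mul(39, 0), Mul(60, 23)))) = Add(-24, Mul(-1, Add(0, 1380))) = Add(-24, Mul(-1, 1380)) = Add(-24, -1380) = -1404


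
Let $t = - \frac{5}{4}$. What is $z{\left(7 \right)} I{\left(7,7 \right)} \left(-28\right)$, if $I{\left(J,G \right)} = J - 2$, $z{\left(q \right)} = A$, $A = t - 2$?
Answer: $455$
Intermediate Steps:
$t = - \frac{5}{4}$ ($t = \left(-5\right) \frac{1}{4} = - \frac{5}{4} \approx -1.25$)
$A = - \frac{13}{4}$ ($A = - \frac{5}{4} - 2 = - \frac{13}{4} \approx -3.25$)
$z{\left(q \right)} = - \frac{13}{4}$
$I{\left(J,G \right)} = -2 + J$
$z{\left(7 \right)} I{\left(7,7 \right)} \left(-28\right) = - \frac{13 \left(-2 + 7\right)}{4} \left(-28\right) = \left(- \frac{13}{4}\right) 5 \left(-28\right) = \left(- \frac{65}{4}\right) \left(-28\right) = 455$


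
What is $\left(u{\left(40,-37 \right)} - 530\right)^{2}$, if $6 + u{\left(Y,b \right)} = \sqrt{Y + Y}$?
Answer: $287376 - 4288 \sqrt{5} \approx 2.7779 \cdot 10^{5}$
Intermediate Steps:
$u{\left(Y,b \right)} = -6 + \sqrt{2} \sqrt{Y}$ ($u{\left(Y,b \right)} = -6 + \sqrt{Y + Y} = -6 + \sqrt{2 Y} = -6 + \sqrt{2} \sqrt{Y}$)
$\left(u{\left(40,-37 \right)} - 530\right)^{2} = \left(\left(-6 + \sqrt{2} \sqrt{40}\right) - 530\right)^{2} = \left(\left(-6 + \sqrt{2} \cdot 2 \sqrt{10}\right) - 530\right)^{2} = \left(\left(-6 + 4 \sqrt{5}\right) - 530\right)^{2} = \left(-536 + 4 \sqrt{5}\right)^{2}$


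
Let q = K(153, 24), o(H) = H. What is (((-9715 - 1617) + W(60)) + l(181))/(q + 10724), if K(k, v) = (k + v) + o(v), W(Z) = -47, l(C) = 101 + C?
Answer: -11097/10925 ≈ -1.0157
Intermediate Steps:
K(k, v) = k + 2*v (K(k, v) = (k + v) + v = k + 2*v)
q = 201 (q = 153 + 2*24 = 153 + 48 = 201)
(((-9715 - 1617) + W(60)) + l(181))/(q + 10724) = (((-9715 - 1617) - 47) + (101 + 181))/(201 + 10724) = ((-11332 - 47) + 282)/10925 = (-11379 + 282)*(1/10925) = -11097*1/10925 = -11097/10925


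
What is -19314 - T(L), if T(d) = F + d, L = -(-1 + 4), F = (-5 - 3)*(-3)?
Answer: -19335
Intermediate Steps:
F = 24 (F = -8*(-3) = 24)
L = -3 (L = -1*3 = -3)
T(d) = 24 + d
-19314 - T(L) = -19314 - (24 - 3) = -19314 - 1*21 = -19314 - 21 = -19335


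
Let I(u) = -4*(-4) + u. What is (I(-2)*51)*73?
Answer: 52122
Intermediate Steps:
I(u) = 16 + u
(I(-2)*51)*73 = ((16 - 2)*51)*73 = (14*51)*73 = 714*73 = 52122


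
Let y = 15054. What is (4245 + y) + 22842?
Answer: 42141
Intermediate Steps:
(4245 + y) + 22842 = (4245 + 15054) + 22842 = 19299 + 22842 = 42141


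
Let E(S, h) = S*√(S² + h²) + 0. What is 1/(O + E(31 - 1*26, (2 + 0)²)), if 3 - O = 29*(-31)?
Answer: 22/19819 - 5*√41/812579 ≈ 0.0010706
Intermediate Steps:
O = 902 (O = 3 - 29*(-31) = 3 - 1*(-899) = 3 + 899 = 902)
E(S, h) = S*√(S² + h²)
1/(O + E(31 - 1*26, (2 + 0)²)) = 1/(902 + (31 - 1*26)*√((31 - 1*26)² + ((2 + 0)²)²)) = 1/(902 + (31 - 26)*√((31 - 26)² + (2²)²)) = 1/(902 + 5*√(5² + 4²)) = 1/(902 + 5*√(25 + 16)) = 1/(902 + 5*√41)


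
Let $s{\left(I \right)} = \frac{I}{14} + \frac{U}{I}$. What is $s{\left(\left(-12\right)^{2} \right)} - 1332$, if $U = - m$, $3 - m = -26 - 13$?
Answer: $- \frac{222097}{168} \approx -1322.0$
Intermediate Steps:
$m = 42$ ($m = 3 - \left(-26 - 13\right) = 3 - -39 = 3 + 39 = 42$)
$U = -42$ ($U = \left(-1\right) 42 = -42$)
$s{\left(I \right)} = - \frac{42}{I} + \frac{I}{14}$ ($s{\left(I \right)} = \frac{I}{14} - \frac{42}{I} = - \frac{42}{I} + \frac{I}{14}$)
$s{\left(\left(-12\right)^{2} \right)} - 1332 = \left(- \frac{42}{\left(-12\right)^{2}} + \frac{\left(-12\right)^{2}}{14}\right) - 1332 = \left(- \frac{42}{144} + \frac{1}{14} \cdot 144\right) - 1332 = \left(\left(-42\right) \frac{1}{144} + \frac{72}{7}\right) - 1332 = \left(- \frac{7}{24} + \frac{72}{7}\right) - 1332 = \frac{1679}{168} - 1332 = - \frac{222097}{168}$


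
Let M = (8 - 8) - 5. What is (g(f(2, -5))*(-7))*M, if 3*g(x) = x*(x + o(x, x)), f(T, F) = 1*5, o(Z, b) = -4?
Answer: 175/3 ≈ 58.333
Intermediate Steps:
f(T, F) = 5
M = -5 (M = 0 - 5 = -5)
g(x) = x*(-4 + x)/3 (g(x) = (x*(x - 4))/3 = (x*(-4 + x))/3 = x*(-4 + x)/3)
(g(f(2, -5))*(-7))*M = (((1/3)*5*(-4 + 5))*(-7))*(-5) = (((1/3)*5*1)*(-7))*(-5) = ((5/3)*(-7))*(-5) = -35/3*(-5) = 175/3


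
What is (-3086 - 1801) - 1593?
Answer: -6480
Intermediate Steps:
(-3086 - 1801) - 1593 = -4887 - 1593 = -6480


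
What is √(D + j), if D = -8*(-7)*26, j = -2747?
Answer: I*√1291 ≈ 35.93*I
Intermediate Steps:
D = 1456 (D = 56*26 = 1456)
√(D + j) = √(1456 - 2747) = √(-1291) = I*√1291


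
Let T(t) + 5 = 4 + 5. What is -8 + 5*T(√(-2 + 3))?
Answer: 12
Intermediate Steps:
T(t) = 4 (T(t) = -5 + (4 + 5) = -5 + 9 = 4)
-8 + 5*T(√(-2 + 3)) = -8 + 5*4 = -8 + 20 = 12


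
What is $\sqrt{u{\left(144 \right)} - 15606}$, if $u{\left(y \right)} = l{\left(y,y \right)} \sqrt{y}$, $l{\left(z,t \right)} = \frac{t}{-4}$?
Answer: $27 i \sqrt{22} \approx 126.64 i$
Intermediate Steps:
$l{\left(z,t \right)} = - \frac{t}{4}$ ($l{\left(z,t \right)} = t \left(- \frac{1}{4}\right) = - \frac{t}{4}$)
$u{\left(y \right)} = - \frac{y^{\frac{3}{2}}}{4}$ ($u{\left(y \right)} = - \frac{y}{4} \sqrt{y} = - \frac{y^{\frac{3}{2}}}{4}$)
$\sqrt{u{\left(144 \right)} - 15606} = \sqrt{- \frac{144^{\frac{3}{2}}}{4} - 15606} = \sqrt{\left(- \frac{1}{4}\right) 1728 - 15606} = \sqrt{-432 - 15606} = \sqrt{-16038} = 27 i \sqrt{22}$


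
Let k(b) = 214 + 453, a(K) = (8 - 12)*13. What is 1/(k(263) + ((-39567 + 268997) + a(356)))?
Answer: 1/230045 ≈ 4.3470e-6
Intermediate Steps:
a(K) = -52 (a(K) = -4*13 = -52)
k(b) = 667
1/(k(263) + ((-39567 + 268997) + a(356))) = 1/(667 + ((-39567 + 268997) - 52)) = 1/(667 + (229430 - 52)) = 1/(667 + 229378) = 1/230045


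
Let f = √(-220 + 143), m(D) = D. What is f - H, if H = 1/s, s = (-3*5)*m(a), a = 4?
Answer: 1/60 + I*√77 ≈ 0.016667 + 8.775*I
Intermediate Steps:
s = -60 (s = -3*5*4 = -15*4 = -60)
f = I*√77 (f = √(-77) = I*√77 ≈ 8.775*I)
H = -1/60 (H = 1/(-60) = -1/60 ≈ -0.016667)
f - H = I*√77 - 1*(-1/60) = I*√77 + 1/60 = 1/60 + I*√77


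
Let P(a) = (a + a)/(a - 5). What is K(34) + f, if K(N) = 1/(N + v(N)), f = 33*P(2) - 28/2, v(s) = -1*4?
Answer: -1739/30 ≈ -57.967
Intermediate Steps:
P(a) = 2*a/(-5 + a) (P(a) = (2*a)/(-5 + a) = 2*a/(-5 + a))
v(s) = -4
f = -58 (f = 33*(2*2/(-5 + 2)) - 28/2 = 33*(2*2/(-3)) - 28*½ = 33*(2*2*(-⅓)) - 14 = 33*(-4/3) - 14 = -44 - 14 = -58)
K(N) = 1/(-4 + N) (K(N) = 1/(N - 4) = 1/(-4 + N))
K(34) + f = 1/(-4 + 34) - 58 = 1/30 - 58 = -1739/30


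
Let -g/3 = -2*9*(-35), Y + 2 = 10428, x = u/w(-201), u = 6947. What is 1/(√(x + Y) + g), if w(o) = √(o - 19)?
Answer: 110/(-207900 + √110*√(1146860 - 6947*I*√55)) ≈ -0.00055933 + 7.1733e-7*I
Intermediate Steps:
w(o) = √(-19 + o)
x = -6947*I*√55/110 (x = 6947/(√(-19 - 201)) = 6947/(√(-220)) = 6947/((2*I*√55)) = 6947*(-I*√55/110) = -6947*I*√55/110 ≈ -468.37*I)
Y = 10426 (Y = -2 + 10428 = 10426)
g = -1890 (g = -3*(-2*9)*(-35) = -(-54)*(-35) = -3*630 = -1890)
1/(√(x + Y) + g) = 1/(√(-6947*I*√55/110 + 10426) - 1890) = 1/(√(10426 - 6947*I*√55/110) - 1890) = 1/(-1890 + √(10426 - 6947*I*√55/110))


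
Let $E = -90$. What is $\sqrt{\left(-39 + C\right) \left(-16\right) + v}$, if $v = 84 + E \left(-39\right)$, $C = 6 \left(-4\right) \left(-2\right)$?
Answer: $5 \sqrt{138} \approx 58.737$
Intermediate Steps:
$C = 48$ ($C = \left(-24\right) \left(-2\right) = 48$)
$v = 3594$ ($v = 84 - -3510 = 84 + 3510 = 3594$)
$\sqrt{\left(-39 + C\right) \left(-16\right) + v} = \sqrt{\left(-39 + 48\right) \left(-16\right) + 3594} = \sqrt{9 \left(-16\right) + 3594} = \sqrt{-144 + 3594} = \sqrt{3450} = 5 \sqrt{138}$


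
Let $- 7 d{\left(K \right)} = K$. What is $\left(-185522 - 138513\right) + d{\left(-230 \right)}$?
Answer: $- \frac{2268015}{7} \approx -3.24 \cdot 10^{5}$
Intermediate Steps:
$d{\left(K \right)} = - \frac{K}{7}$
$\left(-185522 - 138513\right) + d{\left(-230 \right)} = \left(-185522 - 138513\right) - - \frac{230}{7} = -324035 + \frac{230}{7} = - \frac{2268015}{7}$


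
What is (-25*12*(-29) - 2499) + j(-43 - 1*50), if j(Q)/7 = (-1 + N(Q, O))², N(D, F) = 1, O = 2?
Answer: 6201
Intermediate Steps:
j(Q) = 0 (j(Q) = 7*(-1 + 1)² = 7*0² = 7*0 = 0)
(-25*12*(-29) - 2499) + j(-43 - 1*50) = (-25*12*(-29) - 2499) + 0 = (-300*(-29) - 2499) + 0 = (8700 - 2499) + 0 = 6201 + 0 = 6201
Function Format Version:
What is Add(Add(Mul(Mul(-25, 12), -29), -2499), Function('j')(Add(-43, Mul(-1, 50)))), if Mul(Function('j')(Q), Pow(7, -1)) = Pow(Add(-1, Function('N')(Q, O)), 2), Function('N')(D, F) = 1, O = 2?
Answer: 6201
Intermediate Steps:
Function('j')(Q) = 0 (Function('j')(Q) = Mul(7, Pow(Add(-1, 1), 2)) = Mul(7, Pow(0, 2)) = Mul(7, 0) = 0)
Add(Add(Mul(Mul(-25, 12), -29), -2499), Function('j')(Add(-43, Mul(-1, 50)))) = Add(Add(Mul(Mul(-25, 12), -29), -2499), 0) = Add(Add(Mul(-300, -29), -2499), 0) = Add(Add(8700, -2499), 0) = Add(6201, 0) = 6201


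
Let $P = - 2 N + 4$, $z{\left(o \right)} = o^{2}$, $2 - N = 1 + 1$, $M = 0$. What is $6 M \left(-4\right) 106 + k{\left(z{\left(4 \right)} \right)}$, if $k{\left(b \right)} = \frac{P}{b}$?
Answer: $\frac{1}{4} \approx 0.25$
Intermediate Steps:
$N = 0$ ($N = 2 - \left(1 + 1\right) = 2 - 2 = 0$)
$P = 4$ ($P = \left(-2\right) 0 + 4 = 0 + 4 = 4$)
$k{\left(b \right)} = \frac{4}{b}$
$6 M \left(-4\right) 106 + k{\left(z{\left(4 \right)} \right)} = 6 \cdot 0 \left(-4\right) 106 + \frac{4}{4^{2}} = 0 \left(-4\right) 106 + \frac{4}{16} = 0 \cdot 106 + 4 \cdot \frac{1}{16} = 0 + \frac{1}{4} = \frac{1}{4}$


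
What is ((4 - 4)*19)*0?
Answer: 0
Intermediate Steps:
((4 - 4)*19)*0 = (0*19)*0 = 0*0 = 0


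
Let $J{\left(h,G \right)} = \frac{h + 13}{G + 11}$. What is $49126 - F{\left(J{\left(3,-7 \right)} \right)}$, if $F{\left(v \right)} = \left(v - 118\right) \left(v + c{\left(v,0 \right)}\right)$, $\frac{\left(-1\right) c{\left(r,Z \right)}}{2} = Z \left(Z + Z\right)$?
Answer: $49582$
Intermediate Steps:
$c{\left(r,Z \right)} = - 4 Z^{2}$ ($c{\left(r,Z \right)} = - 2 Z \left(Z + Z\right) = - 2 Z 2 Z = - 2 \cdot 2 Z^{2} = - 4 Z^{2}$)
$J{\left(h,G \right)} = \frac{13 + h}{11 + G}$
$F{\left(v \right)} = v \left(-118 + v\right)$ ($F{\left(v \right)} = \left(v - 118\right) \left(v - 4 \cdot 0^{2}\right) = \left(-118 + v\right) \left(v - 0\right) = \left(-118 + v\right) \left(v + 0\right) = \left(-118 + v\right) v = v \left(-118 + v\right)$)
$49126 - F{\left(J{\left(3,-7 \right)} \right)} = 49126 - \frac{13 + 3}{11 - 7} \left(-118 + \frac{13 + 3}{11 - 7}\right) = 49126 - \frac{1}{4} \cdot 16 \left(-118 + \frac{1}{4} \cdot 16\right) = 49126 - 4 \left(-118 + 4\right) = 49126 - 4 \left(-114\right) = 49126 - -456 = 49126 + 456 = 49582$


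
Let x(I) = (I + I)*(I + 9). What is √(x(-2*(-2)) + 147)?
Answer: √251 ≈ 15.843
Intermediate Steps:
x(I) = 2*I*(9 + I) (x(I) = (2*I)*(9 + I) = 2*I*(9 + I))
√(x(-2*(-2)) + 147) = √(2*(-2*(-2))*(9 - 2*(-2)) + 147) = √(2*4*(9 + 4) + 147) = √(2*4*13 + 147) = √(104 + 147) = √251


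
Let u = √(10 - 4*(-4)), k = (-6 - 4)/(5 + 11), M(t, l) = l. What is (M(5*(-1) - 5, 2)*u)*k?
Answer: -5*√26/4 ≈ -6.3738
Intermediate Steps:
k = -5/8 (k = -10/16 = -10*1/16 = -5/8 ≈ -0.62500)
u = √26 (u = √(10 + 16) = √26 ≈ 5.0990)
(M(5*(-1) - 5, 2)*u)*k = (2*√26)*(-5/8) = -5*√26/4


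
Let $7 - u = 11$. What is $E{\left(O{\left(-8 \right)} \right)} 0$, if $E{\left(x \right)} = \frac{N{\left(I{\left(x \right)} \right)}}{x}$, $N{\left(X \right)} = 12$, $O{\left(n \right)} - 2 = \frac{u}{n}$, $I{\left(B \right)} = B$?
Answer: $0$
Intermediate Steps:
$u = -4$ ($u = 7 - 11 = -4$)
$O{\left(n \right)} = 2 - \frac{4}{n}$
$E{\left(x \right)} = \frac{12}{x}$
$E{\left(O{\left(-8 \right)} \right)} 0 = \frac{12}{2 - \frac{4}{-8}} \cdot 0 = \frac{12}{2 - - \frac{1}{2}} \cdot 0 = \frac{12}{2 + \frac{1}{2}} \cdot 0 = \frac{12}{\frac{5}{2}} \cdot 0 = 12 \cdot \frac{2}{5} \cdot 0 = \frac{24}{5} \cdot 0 = 0$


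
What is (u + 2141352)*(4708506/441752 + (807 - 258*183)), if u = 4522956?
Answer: -17073687656361483/55219 ≈ -3.0920e+11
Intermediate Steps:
(u + 2141352)*(4708506/441752 + (807 - 258*183)) = (4522956 + 2141352)*(4708506/441752 + (807 - 258*183)) = 6664308*(4708506*(1/441752) + (807 - 47214)) = 6664308*(2354253/220876 - 46407) = 6664308*(-10247838279/220876) = -17073687656361483/55219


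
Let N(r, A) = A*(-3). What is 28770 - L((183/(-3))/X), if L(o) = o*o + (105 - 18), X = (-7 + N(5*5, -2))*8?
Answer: 1831991/64 ≈ 28625.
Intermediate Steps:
N(r, A) = -3*A
X = -8 (X = (-7 - 3*(-2))*8 = (-7 + 6)*8 = -1*8 = -8)
L(o) = 87 + o² (L(o) = o² + 87 = 87 + o²)
28770 - L((183/(-3))/X) = 28770 - (87 + ((183/(-3))/(-8))²) = 28770 - (87 + ((183*(-⅓))*(-⅛))²) = 28770 - (87 + (-61*(-⅛))²) = 28770 - (87 + (61/8)²) = 28770 - (87 + 3721/64) = 28770 - 1*9289/64 = 28770 - 9289/64 = 1831991/64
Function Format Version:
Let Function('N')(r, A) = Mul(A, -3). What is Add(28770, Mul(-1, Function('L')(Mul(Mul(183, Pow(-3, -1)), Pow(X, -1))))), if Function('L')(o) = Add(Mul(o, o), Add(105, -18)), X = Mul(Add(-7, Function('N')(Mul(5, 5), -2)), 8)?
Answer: Rational(1831991, 64) ≈ 28625.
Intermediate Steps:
Function('N')(r, A) = Mul(-3, A)
X = -8 (X = Mul(Add(-7, Mul(-3, -2)), 8) = Mul(Add(-7, 6), 8) = Mul(-1, 8) = -8)
Function('L')(o) = Add(87, Pow(o, 2)) (Function('L')(o) = Add(Pow(o, 2), 87) = Add(87, Pow(o, 2)))
Add(28770, Mul(-1, Function('L')(Mul(Mul(183, Pow(-3, -1)), Pow(X, -1))))) = Add(28770, Mul(-1, Add(87, Pow(Mul(Mul(183, Pow(-3, -1)), Pow(-8, -1)), 2)))) = Add(28770, Mul(-1, Add(87, Pow(Mul(Mul(183, Rational(-1, 3)), Rational(-1, 8)), 2)))) = Add(28770, Mul(-1, Add(87, Pow(Mul(-61, Rational(-1, 8)), 2)))) = Add(28770, Mul(-1, Add(87, Pow(Rational(61, 8), 2)))) = Add(28770, Mul(-1, Add(87, Rational(3721, 64)))) = Add(28770, Mul(-1, Rational(9289, 64))) = Add(28770, Rational(-9289, 64)) = Rational(1831991, 64)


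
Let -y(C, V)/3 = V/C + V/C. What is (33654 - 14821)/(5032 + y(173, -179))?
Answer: 3258109/871610 ≈ 3.7380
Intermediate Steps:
y(C, V) = -6*V/C (y(C, V) = -3*(V/C + V/C) = -6*V/C)
(33654 - 14821)/(5032 + y(173, -179)) = (33654 - 14821)/(5032 - 6*(-179)/173) = 18833/(5032 - 6*(-179)*1/173) = 18833/(5032 + 1074/173) = 18833/(871610/173) = 18833*(173/871610) = 3258109/871610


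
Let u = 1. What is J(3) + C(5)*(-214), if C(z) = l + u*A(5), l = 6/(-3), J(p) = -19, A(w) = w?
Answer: -661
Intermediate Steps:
l = -2 (l = 6*(-⅓) = -2)
C(z) = 3 (C(z) = -2 + 1*5 = -2 + 5 = 3)
J(3) + C(5)*(-214) = -19 + 3*(-214) = -19 - 642 = -661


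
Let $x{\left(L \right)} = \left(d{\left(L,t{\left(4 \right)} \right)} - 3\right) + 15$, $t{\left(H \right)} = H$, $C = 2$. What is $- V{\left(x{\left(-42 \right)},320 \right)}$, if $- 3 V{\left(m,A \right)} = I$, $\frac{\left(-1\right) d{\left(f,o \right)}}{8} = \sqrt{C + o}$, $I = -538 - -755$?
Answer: $\frac{217}{3} \approx 72.333$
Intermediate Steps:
$I = 217$ ($I = -538 + 755 = 217$)
$d{\left(f,o \right)} = - 8 \sqrt{2 + o}$
$x{\left(L \right)} = 12 - 8 \sqrt{6}$ ($x{\left(L \right)} = \left(- 8 \sqrt{2 + 4} - 3\right) + 15 = \left(- 8 \sqrt{6} - 3\right) + 15 = \left(-3 - 8 \sqrt{6}\right) + 15 = 12 - 8 \sqrt{6}$)
$V{\left(m,A \right)} = - \frac{217}{3}$ ($V{\left(m,A \right)} = \left(- \frac{1}{3}\right) 217 = - \frac{217}{3}$)
$- V{\left(x{\left(-42 \right)},320 \right)} = \left(-1\right) \left(- \frac{217}{3}\right) = \frac{217}{3}$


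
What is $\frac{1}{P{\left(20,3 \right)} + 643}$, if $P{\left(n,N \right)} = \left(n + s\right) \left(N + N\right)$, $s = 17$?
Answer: $\frac{1}{865} \approx 0.0011561$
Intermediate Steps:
$P{\left(n,N \right)} = 2 N \left(17 + n\right)$ ($P{\left(n,N \right)} = \left(n + 17\right) \left(N + N\right) = \left(17 + n\right) 2 N = 2 N \left(17 + n\right)$)
$\frac{1}{P{\left(20,3 \right)} + 643} = \frac{1}{2 \cdot 3 \left(17 + 20\right) + 643} = \frac{1}{2 \cdot 3 \cdot 37 + 643} = \frac{1}{222 + 643} = \frac{1}{865}$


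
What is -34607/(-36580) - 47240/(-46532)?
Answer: 834593031/425535140 ≈ 1.9613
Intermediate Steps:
-34607/(-36580) - 47240/(-46532) = -34607*(-1/36580) - 47240*(-1/46532) = 34607/36580 + 11810/11633 = 834593031/425535140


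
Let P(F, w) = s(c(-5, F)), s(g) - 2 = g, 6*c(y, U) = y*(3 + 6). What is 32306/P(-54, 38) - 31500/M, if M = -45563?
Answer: -420510008/71599 ≈ -5873.1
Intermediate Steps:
c(y, U) = 3*y/2 (c(y, U) = (y*(3 + 6))/6 = (y*9)/6 = (9*y)/6 = 3*y/2)
s(g) = 2 + g
P(F, w) = -11/2 (P(F, w) = 2 + (3/2)*(-5) = 2 - 15/2 = -11/2)
32306/P(-54, 38) - 31500/M = 32306/(-11/2) - 31500/(-45563) = 32306*(-2/11) - 31500*(-1/45563) = -64612/11 + 4500/6509 = -420510008/71599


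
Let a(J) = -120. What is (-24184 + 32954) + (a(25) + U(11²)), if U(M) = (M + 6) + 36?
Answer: 8813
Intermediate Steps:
U(M) = 42 + M (U(M) = (6 + M) + 36 = 42 + M)
(-24184 + 32954) + (a(25) + U(11²)) = (-24184 + 32954) + (-120 + (42 + 11²)) = 8770 + (-120 + (42 + 121)) = 8770 + (-120 + 163) = 8770 + 43 = 8813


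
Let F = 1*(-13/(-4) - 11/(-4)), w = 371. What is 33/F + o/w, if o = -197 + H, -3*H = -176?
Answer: 11413/2226 ≈ 5.1271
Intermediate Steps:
H = 176/3 (H = -⅓*(-176) = 176/3 ≈ 58.667)
o = -415/3 (o = -197 + 176/3 = -415/3 ≈ -138.33)
F = 6 (F = 1*(-13*(-¼) - 11*(-¼)) = 1*(13/4 + 11/4) = 1*6 = 6)
33/F + o/w = 33/6 - 415/3/371 = 33*(⅙) - 415/3*1/371 = 11/2 - 415/1113 = 11413/2226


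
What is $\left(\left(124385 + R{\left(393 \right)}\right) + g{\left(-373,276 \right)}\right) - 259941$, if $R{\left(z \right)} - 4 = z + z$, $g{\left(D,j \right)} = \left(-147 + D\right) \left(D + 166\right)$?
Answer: $-27126$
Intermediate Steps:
$g{\left(D,j \right)} = \left(-147 + D\right) \left(166 + D\right)$
$R{\left(z \right)} = 4 + 2 z$ ($R{\left(z \right)} = 4 + \left(z + z\right) = 4 + 2 z$)
$\left(\left(124385 + R{\left(393 \right)}\right) + g{\left(-373,276 \right)}\right) - 259941 = \left(\left(124385 + \left(4 + 2 \cdot 393\right)\right) + \left(-24402 + \left(-373\right)^{2} + 19 \left(-373\right)\right)\right) - 259941 = \left(\left(124385 + \left(4 + 786\right)\right) - -107640\right) - 259941 = \left(\left(124385 + 790\right) + 107640\right) - 259941 = \left(125175 + 107640\right) - 259941 = 232815 - 259941 = -27126$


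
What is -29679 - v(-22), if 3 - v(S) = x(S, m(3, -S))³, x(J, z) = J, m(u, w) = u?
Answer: -40330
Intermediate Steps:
v(S) = 3 - S³
-29679 - v(-22) = -29679 - (3 - 1*(-22)³) = -29679 - (3 - 1*(-10648)) = -29679 - (3 + 10648) = -29679 - 1*10651 = -29679 - 10651 = -40330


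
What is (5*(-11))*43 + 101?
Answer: -2264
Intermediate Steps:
(5*(-11))*43 + 101 = -55*43 + 101 = -2365 + 101 = -2264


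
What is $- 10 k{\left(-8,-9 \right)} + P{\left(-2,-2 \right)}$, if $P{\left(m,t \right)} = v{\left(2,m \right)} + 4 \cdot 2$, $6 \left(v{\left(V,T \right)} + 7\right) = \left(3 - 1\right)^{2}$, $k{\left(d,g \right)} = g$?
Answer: $\frac{275}{3} \approx 91.667$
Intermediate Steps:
$v{\left(V,T \right)} = - \frac{19}{3}$ ($v{\left(V,T \right)} = -7 + \frac{\left(3 - 1\right)^{2}}{6} = -7 + \frac{2^{2}}{6} = -7 + \frac{1}{6} \cdot 4 = -7 + \frac{2}{3} = - \frac{19}{3}$)
$P{\left(m,t \right)} = \frac{5}{3}$ ($P{\left(m,t \right)} = - \frac{19}{3} + 4 \cdot 2 = - \frac{19}{3} + 8 = \frac{5}{3}$)
$- 10 k{\left(-8,-9 \right)} + P{\left(-2,-2 \right)} = \left(-10\right) \left(-9\right) + \frac{5}{3} = 90 + \frac{5}{3} = \frac{275}{3}$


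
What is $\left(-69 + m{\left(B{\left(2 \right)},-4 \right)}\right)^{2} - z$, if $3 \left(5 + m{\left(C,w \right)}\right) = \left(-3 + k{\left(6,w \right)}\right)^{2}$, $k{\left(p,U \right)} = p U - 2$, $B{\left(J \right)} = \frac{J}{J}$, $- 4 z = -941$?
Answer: $\frac{1524175}{36} \approx 42338.0$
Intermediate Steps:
$z = \frac{941}{4}$ ($z = \left(- \frac{1}{4}\right) \left(-941\right) = \frac{941}{4} \approx 235.25$)
$B{\left(J \right)} = 1$
$k{\left(p,U \right)} = -2 + U p$ ($k{\left(p,U \right)} = U p - 2 = -2 + U p$)
$m{\left(C,w \right)} = -5 + \frac{\left(-5 + 6 w\right)^{2}}{3}$ ($m{\left(C,w \right)} = -5 + \frac{\left(-3 + \left(-2 + w 6\right)\right)^{2}}{3} = -5 + \frac{\left(-3 + \left(-2 + 6 w\right)\right)^{2}}{3} = -5 + \frac{\left(-5 + 6 w\right)^{2}}{3}$)
$\left(-69 + m{\left(B{\left(2 \right)},-4 \right)}\right)^{2} - z = \left(-69 - \left(5 - \frac{\left(-5 + 6 \left(-4\right)\right)^{2}}{3}\right)\right)^{2} - \frac{941}{4} = \left(-69 - \left(5 - \frac{\left(-5 - 24\right)^{2}}{3}\right)\right)^{2} - \frac{941}{4} = \left(-69 - \left(5 - \frac{\left(-29\right)^{2}}{3}\right)\right)^{2} - \frac{941}{4} = \left(-69 + \left(-5 + \frac{1}{3} \cdot 841\right)\right)^{2} - \frac{941}{4} = \left(-69 + \left(-5 + \frac{841}{3}\right)\right)^{2} - \frac{941}{4} = \left(-69 + \frac{826}{3}\right)^{2} - \frac{941}{4} = \left(\frac{619}{3}\right)^{2} - \frac{941}{4} = \frac{383161}{9} - \frac{941}{4} = \frac{1524175}{36}$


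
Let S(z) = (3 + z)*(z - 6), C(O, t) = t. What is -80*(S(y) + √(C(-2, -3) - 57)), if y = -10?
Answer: -8960 - 160*I*√15 ≈ -8960.0 - 619.68*I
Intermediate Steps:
S(z) = (-6 + z)*(3 + z) (S(z) = (3 + z)*(-6 + z) = (-6 + z)*(3 + z))
-80*(S(y) + √(C(-2, -3) - 57)) = -80*((-18 + (-10)² - 3*(-10)) + √(-3 - 57)) = -80*((-18 + 100 + 30) + √(-60)) = -80*(112 + 2*I*√15) = -8960 - 160*I*√15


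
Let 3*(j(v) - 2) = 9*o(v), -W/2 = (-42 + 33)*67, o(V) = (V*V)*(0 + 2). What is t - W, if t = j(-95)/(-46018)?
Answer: -3967990/3287 ≈ -1207.2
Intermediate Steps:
o(V) = 2*V² (o(V) = V²*2 = 2*V²)
W = 1206 (W = -2*(-42 + 33)*67 = -(-18)*67 = -2*(-603) = 1206)
j(v) = 2 + 6*v² (j(v) = 2 + (9*(2*v²))/3 = 2 + (18*v²)/3 = 2 + 6*v²)
t = -3868/3287 (t = (2 + 6*(-95)²)/(-46018) = (2 + 6*9025)*(-1/46018) = (2 + 54150)*(-1/46018) = 54152*(-1/46018) = -3868/3287 ≈ -1.1768)
t - W = -3868/3287 - 1*1206 = -3868/3287 - 1206 = -3967990/3287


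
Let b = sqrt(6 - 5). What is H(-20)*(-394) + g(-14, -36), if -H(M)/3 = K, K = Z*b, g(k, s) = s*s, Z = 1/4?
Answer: 3183/2 ≈ 1591.5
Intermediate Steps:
Z = 1/4 ≈ 0.25000
b = 1 (b = sqrt(1) = 1)
g(k, s) = s**2
K = 1/4 (K = (1/4)*1 = 1/4 ≈ 0.25000)
H(M) = -3/4 (H(M) = -3*1/4 = -3/4)
H(-20)*(-394) + g(-14, -36) = -3/4*(-394) + (-36)**2 = 591/2 + 1296 = 3183/2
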